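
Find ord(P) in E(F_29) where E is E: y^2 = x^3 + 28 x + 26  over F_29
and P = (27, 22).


Compute successive multiples of P until we hit O:
  1P = (27, 22)
  2P = (24, 15)
  3P = (6, 27)
  4P = (5, 28)
  5P = (22, 3)
  6P = (13, 8)
  7P = (19, 15)
  8P = (25, 16)
  ... (continuing to 25P)
  25P = O

ord(P) = 25


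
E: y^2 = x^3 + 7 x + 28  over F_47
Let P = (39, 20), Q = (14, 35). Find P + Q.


P != Q, so use the chord formula.
s = (y2 - y1) / (x2 - x1) = (15) / (22) mod 47 = 37
x3 = s^2 - x1 - x2 mod 47 = 37^2 - 39 - 14 = 0
y3 = s (x1 - x3) - y1 mod 47 = 37 * (39 - 0) - 20 = 13

P + Q = (0, 13)


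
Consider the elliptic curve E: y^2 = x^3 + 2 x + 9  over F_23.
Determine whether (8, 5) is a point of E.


Check whether y^2 = x^3 + 2 x + 9 (mod 23) for (x, y) = (8, 5).
LHS: y^2 = 5^2 mod 23 = 2
RHS: x^3 + 2 x + 9 = 8^3 + 2*8 + 9 mod 23 = 8
LHS != RHS

No, not on the curve


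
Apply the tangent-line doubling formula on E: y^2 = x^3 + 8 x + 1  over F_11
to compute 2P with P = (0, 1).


Doubling: s = (3 x1^2 + a) / (2 y1)
s = (3*0^2 + 8) / (2*1) mod 11 = 4
x3 = s^2 - 2 x1 mod 11 = 4^2 - 2*0 = 5
y3 = s (x1 - x3) - y1 mod 11 = 4 * (0 - 5) - 1 = 1

2P = (5, 1)


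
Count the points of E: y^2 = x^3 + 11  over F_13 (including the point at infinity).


For each x in F_13, count y with y^2 = x^3 + 0 x + 11 mod 13:
  x = 1: RHS = 12, y in [5, 8]  -> 2 point(s)
  x = 3: RHS = 12, y in [5, 8]  -> 2 point(s)
  x = 4: RHS = 10, y in [6, 7]  -> 2 point(s)
  x = 7: RHS = 3, y in [4, 9]  -> 2 point(s)
  x = 8: RHS = 3, y in [4, 9]  -> 2 point(s)
  x = 9: RHS = 12, y in [5, 8]  -> 2 point(s)
  x = 10: RHS = 10, y in [6, 7]  -> 2 point(s)
  x = 11: RHS = 3, y in [4, 9]  -> 2 point(s)
  x = 12: RHS = 10, y in [6, 7]  -> 2 point(s)
Affine points: 18. Add the point at infinity: total = 19.

#E(F_13) = 19


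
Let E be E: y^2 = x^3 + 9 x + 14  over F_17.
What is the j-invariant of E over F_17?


Delta = -16(4 a^3 + 27 b^2) mod 17 = 14
-1728 * (4 a)^3 = -1728 * (4*9)^3 mod 17 = 14
j = 14 * 14^(-1) mod 17 = 1

j = 1 (mod 17)


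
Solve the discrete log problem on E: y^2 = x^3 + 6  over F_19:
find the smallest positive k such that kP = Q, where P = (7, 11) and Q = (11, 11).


Enumerate multiples of P until we hit Q = (11, 11):
  1P = (7, 11)
  2P = (12, 10)
  3P = (16, 6)
  4P = (1, 11)
  5P = (11, 8)
  6P = (17, 6)
  7P = (0, 14)
  8P = (18, 10)
  9P = (5, 13)
  10P = (8, 9)
  11P = (8, 10)
  12P = (5, 6)
  13P = (18, 9)
  14P = (0, 5)
  15P = (17, 13)
  16P = (11, 11)
Match found at i = 16.

k = 16


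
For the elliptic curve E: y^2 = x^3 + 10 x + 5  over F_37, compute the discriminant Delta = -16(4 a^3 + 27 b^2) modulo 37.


4 a^3 + 27 b^2 = 4*10^3 + 27*5^2 = 4000 + 675 = 4675
Delta = -16 * (4675) = -74800
Delta mod 37 = 14

Delta = 14 (mod 37)


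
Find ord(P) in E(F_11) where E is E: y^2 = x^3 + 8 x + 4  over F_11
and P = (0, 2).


Compute successive multiples of P until we hit O:
  1P = (0, 2)
  2P = (4, 1)
  3P = (5, 2)
  4P = (6, 9)
  5P = (3, 0)
  6P = (6, 2)
  7P = (5, 9)
  8P = (4, 10)
  ... (continuing to 10P)
  10P = O

ord(P) = 10


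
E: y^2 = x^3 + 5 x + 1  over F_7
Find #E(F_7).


For each x in F_7, count y with y^2 = x^3 + 5 x + 1 mod 7:
  x = 0: RHS = 1, y in [1, 6]  -> 2 point(s)
  x = 1: RHS = 0, y in [0]  -> 1 point(s)
  x = 3: RHS = 1, y in [1, 6]  -> 2 point(s)
  x = 4: RHS = 1, y in [1, 6]  -> 2 point(s)
  x = 5: RHS = 4, y in [2, 5]  -> 2 point(s)
  x = 6: RHS = 2, y in [3, 4]  -> 2 point(s)
Affine points: 11. Add the point at infinity: total = 12.

#E(F_7) = 12


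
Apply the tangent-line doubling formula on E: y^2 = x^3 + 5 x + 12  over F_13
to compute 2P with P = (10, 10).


Doubling: s = (3 x1^2 + a) / (2 y1)
s = (3*10^2 + 5) / (2*10) mod 13 = 12
x3 = s^2 - 2 x1 mod 13 = 12^2 - 2*10 = 7
y3 = s (x1 - x3) - y1 mod 13 = 12 * (10 - 7) - 10 = 0

2P = (7, 0)


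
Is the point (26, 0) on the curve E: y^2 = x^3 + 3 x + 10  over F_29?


Check whether y^2 = x^3 + 3 x + 10 (mod 29) for (x, y) = (26, 0).
LHS: y^2 = 0^2 mod 29 = 0
RHS: x^3 + 3 x + 10 = 26^3 + 3*26 + 10 mod 29 = 3
LHS != RHS

No, not on the curve


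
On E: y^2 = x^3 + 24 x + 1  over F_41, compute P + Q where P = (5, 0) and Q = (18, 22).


P != Q, so use the chord formula.
s = (y2 - y1) / (x2 - x1) = (22) / (13) mod 41 = 8
x3 = s^2 - x1 - x2 mod 41 = 8^2 - 5 - 18 = 0
y3 = s (x1 - x3) - y1 mod 41 = 8 * (5 - 0) - 0 = 40

P + Q = (0, 40)


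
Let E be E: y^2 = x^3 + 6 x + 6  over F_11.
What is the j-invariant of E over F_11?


Delta = -16(4 a^3 + 27 b^2) mod 11 = 5
-1728 * (4 a)^3 = -1728 * (4*6)^3 mod 11 = 3
j = 3 * 5^(-1) mod 11 = 5

j = 5 (mod 11)


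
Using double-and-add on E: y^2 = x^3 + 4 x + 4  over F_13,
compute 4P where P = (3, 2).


k = 4 = 100_2 (binary, LSB first: 001)
Double-and-add from P = (3, 2):
  bit 0 = 0: acc unchanged = O
  bit 1 = 0: acc unchanged = O
  bit 2 = 1: acc = O + (3, 11) = (3, 11)

4P = (3, 11)


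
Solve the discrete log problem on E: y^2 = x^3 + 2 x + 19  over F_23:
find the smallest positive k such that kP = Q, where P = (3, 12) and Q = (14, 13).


Enumerate multiples of P until we hit Q = (14, 13):
  1P = (3, 12)
  2P = (7, 10)
  3P = (19, 19)
  4P = (2, 10)
  5P = (22, 19)
  6P = (14, 13)
Match found at i = 6.

k = 6


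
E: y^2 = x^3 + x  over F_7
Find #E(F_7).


For each x in F_7, count y with y^2 = x^3 + 1 x + 0 mod 7:
  x = 0: RHS = 0, y in [0]  -> 1 point(s)
  x = 1: RHS = 2, y in [3, 4]  -> 2 point(s)
  x = 3: RHS = 2, y in [3, 4]  -> 2 point(s)
  x = 5: RHS = 4, y in [2, 5]  -> 2 point(s)
Affine points: 7. Add the point at infinity: total = 8.

#E(F_7) = 8


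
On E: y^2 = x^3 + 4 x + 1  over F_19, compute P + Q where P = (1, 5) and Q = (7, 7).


P != Q, so use the chord formula.
s = (y2 - y1) / (x2 - x1) = (2) / (6) mod 19 = 13
x3 = s^2 - x1 - x2 mod 19 = 13^2 - 1 - 7 = 9
y3 = s (x1 - x3) - y1 mod 19 = 13 * (1 - 9) - 5 = 5

P + Q = (9, 5)


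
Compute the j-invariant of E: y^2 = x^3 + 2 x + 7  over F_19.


Delta = -16(4 a^3 + 27 b^2) mod 19 = 18
-1728 * (4 a)^3 = -1728 * (4*2)^3 mod 19 = 18
j = 18 * 18^(-1) mod 19 = 1

j = 1 (mod 19)


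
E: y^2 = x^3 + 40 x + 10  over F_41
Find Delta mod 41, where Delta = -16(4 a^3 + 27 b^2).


4 a^3 + 27 b^2 = 4*40^3 + 27*10^2 = 256000 + 2700 = 258700
Delta = -16 * (258700) = -4139200
Delta mod 41 = 37

Delta = 37 (mod 41)


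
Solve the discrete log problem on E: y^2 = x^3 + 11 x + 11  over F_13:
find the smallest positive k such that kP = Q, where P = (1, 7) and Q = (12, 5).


Enumerate multiples of P until we hit Q = (12, 5):
  1P = (1, 7)
  2P = (12, 8)
  3P = (10, 4)
  4P = (5, 3)
  5P = (8, 0)
  6P = (5, 10)
  7P = (10, 9)
  8P = (12, 5)
Match found at i = 8.

k = 8


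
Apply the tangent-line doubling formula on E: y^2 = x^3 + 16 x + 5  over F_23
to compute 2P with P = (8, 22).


Doubling: s = (3 x1^2 + a) / (2 y1)
s = (3*8^2 + 16) / (2*22) mod 23 = 11
x3 = s^2 - 2 x1 mod 23 = 11^2 - 2*8 = 13
y3 = s (x1 - x3) - y1 mod 23 = 11 * (8 - 13) - 22 = 15

2P = (13, 15)


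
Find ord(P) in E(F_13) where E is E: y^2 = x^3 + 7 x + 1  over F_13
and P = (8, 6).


Compute successive multiples of P until we hit O:
  1P = (8, 6)
  2P = (0, 1)
  3P = (6, 5)
  4P = (9, 0)
  5P = (6, 8)
  6P = (0, 12)
  7P = (8, 7)
  8P = O

ord(P) = 8


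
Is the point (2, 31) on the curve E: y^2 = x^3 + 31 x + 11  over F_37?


Check whether y^2 = x^3 + 31 x + 11 (mod 37) for (x, y) = (2, 31).
LHS: y^2 = 31^2 mod 37 = 36
RHS: x^3 + 31 x + 11 = 2^3 + 31*2 + 11 mod 37 = 7
LHS != RHS

No, not on the curve


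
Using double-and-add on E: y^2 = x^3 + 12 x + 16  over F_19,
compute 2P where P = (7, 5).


k = 2 = 10_2 (binary, LSB first: 01)
Double-and-add from P = (7, 5):
  bit 0 = 0: acc unchanged = O
  bit 1 = 1: acc = O + (11, 15) = (11, 15)

2P = (11, 15)


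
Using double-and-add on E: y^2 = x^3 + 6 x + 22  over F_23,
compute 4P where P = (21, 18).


k = 4 = 100_2 (binary, LSB first: 001)
Double-and-add from P = (21, 18):
  bit 0 = 0: acc unchanged = O
  bit 1 = 0: acc unchanged = O
  bit 2 = 1: acc = O + (21, 5) = (21, 5)

4P = (21, 5)


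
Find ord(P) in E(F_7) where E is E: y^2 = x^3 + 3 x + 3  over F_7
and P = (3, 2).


Compute successive multiples of P until we hit O:
  1P = (3, 2)
  2P = (3, 5)
  3P = O

ord(P) = 3


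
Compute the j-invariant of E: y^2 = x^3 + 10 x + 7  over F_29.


Delta = -16(4 a^3 + 27 b^2) mod 29 = 5
-1728 * (4 a)^3 = -1728 * (4*10)^3 mod 29 = 22
j = 22 * 5^(-1) mod 29 = 16

j = 16 (mod 29)


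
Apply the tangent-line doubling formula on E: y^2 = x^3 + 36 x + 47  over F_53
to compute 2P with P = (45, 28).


Doubling: s = (3 x1^2 + a) / (2 y1)
s = (3*45^2 + 36) / (2*28) mod 53 = 23
x3 = s^2 - 2 x1 mod 53 = 23^2 - 2*45 = 15
y3 = s (x1 - x3) - y1 mod 53 = 23 * (45 - 15) - 28 = 26

2P = (15, 26)


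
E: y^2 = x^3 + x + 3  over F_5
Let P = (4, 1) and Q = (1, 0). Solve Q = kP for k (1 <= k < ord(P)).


Enumerate multiples of P until we hit Q = (1, 0):
  1P = (4, 1)
  2P = (1, 0)
Match found at i = 2.

k = 2


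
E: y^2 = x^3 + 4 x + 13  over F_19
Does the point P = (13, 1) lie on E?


Check whether y^2 = x^3 + 4 x + 13 (mod 19) for (x, y) = (13, 1).
LHS: y^2 = 1^2 mod 19 = 1
RHS: x^3 + 4 x + 13 = 13^3 + 4*13 + 13 mod 19 = 1
LHS = RHS

Yes, on the curve


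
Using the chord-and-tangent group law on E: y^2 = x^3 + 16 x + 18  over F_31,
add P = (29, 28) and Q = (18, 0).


P != Q, so use the chord formula.
s = (y2 - y1) / (x2 - x1) = (3) / (20) mod 31 = 11
x3 = s^2 - x1 - x2 mod 31 = 11^2 - 29 - 18 = 12
y3 = s (x1 - x3) - y1 mod 31 = 11 * (29 - 12) - 28 = 4

P + Q = (12, 4)


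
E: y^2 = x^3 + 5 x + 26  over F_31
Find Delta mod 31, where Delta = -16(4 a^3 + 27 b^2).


4 a^3 + 27 b^2 = 4*5^3 + 27*26^2 = 500 + 18252 = 18752
Delta = -16 * (18752) = -300032
Delta mod 31 = 17

Delta = 17 (mod 31)


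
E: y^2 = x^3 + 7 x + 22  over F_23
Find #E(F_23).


For each x in F_23, count y with y^2 = x^3 + 7 x + 22 mod 23:
  x = 3: RHS = 1, y in [1, 22]  -> 2 point(s)
  x = 6: RHS = 4, y in [2, 21]  -> 2 point(s)
  x = 7: RHS = 0, y in [0]  -> 1 point(s)
  x = 9: RHS = 9, y in [3, 20]  -> 2 point(s)
  x = 11: RHS = 4, y in [2, 21]  -> 2 point(s)
  x = 14: RHS = 12, y in [9, 14]  -> 2 point(s)
  x = 15: RHS = 6, y in [11, 12]  -> 2 point(s)
  x = 18: RHS = 0, y in [0]  -> 1 point(s)
  x = 21: RHS = 0, y in [0]  -> 1 point(s)
Affine points: 15. Add the point at infinity: total = 16.

#E(F_23) = 16


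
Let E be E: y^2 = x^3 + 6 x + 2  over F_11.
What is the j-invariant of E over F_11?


Delta = -16(4 a^3 + 27 b^2) mod 11 = 2
-1728 * (4 a)^3 = -1728 * (4*6)^3 mod 11 = 3
j = 3 * 2^(-1) mod 11 = 7

j = 7 (mod 11)


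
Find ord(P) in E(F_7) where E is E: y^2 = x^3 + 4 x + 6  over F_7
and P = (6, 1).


Compute successive multiples of P until we hit O:
  1P = (6, 1)
  2P = (2, 6)
  3P = (1, 5)
  4P = (4, 3)
  5P = (5, 5)
  6P = (5, 2)
  7P = (4, 4)
  8P = (1, 2)
  ... (continuing to 11P)
  11P = O

ord(P) = 11


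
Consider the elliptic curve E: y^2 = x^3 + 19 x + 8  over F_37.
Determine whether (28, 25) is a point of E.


Check whether y^2 = x^3 + 19 x + 8 (mod 37) for (x, y) = (28, 25).
LHS: y^2 = 25^2 mod 37 = 33
RHS: x^3 + 19 x + 8 = 28^3 + 19*28 + 8 mod 37 = 33
LHS = RHS

Yes, on the curve


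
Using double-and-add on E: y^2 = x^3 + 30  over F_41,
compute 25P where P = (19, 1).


k = 25 = 11001_2 (binary, LSB first: 10011)
Double-and-add from P = (19, 1):
  bit 0 = 1: acc = O + (19, 1) = (19, 1)
  bit 1 = 0: acc unchanged = (19, 1)
  bit 2 = 0: acc unchanged = (19, 1)
  bit 3 = 1: acc = (19, 1) + (7, 39) = (33, 16)
  bit 4 = 1: acc = (33, 16) + (22, 10) = (9, 12)

25P = (9, 12)


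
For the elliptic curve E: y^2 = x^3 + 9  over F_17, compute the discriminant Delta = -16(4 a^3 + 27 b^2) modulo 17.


4 a^3 + 27 b^2 = 4*0^3 + 27*9^2 = 0 + 2187 = 2187
Delta = -16 * (2187) = -34992
Delta mod 17 = 11

Delta = 11 (mod 17)


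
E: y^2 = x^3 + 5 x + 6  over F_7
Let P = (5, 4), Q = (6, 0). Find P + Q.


P != Q, so use the chord formula.
s = (y2 - y1) / (x2 - x1) = (3) / (1) mod 7 = 3
x3 = s^2 - x1 - x2 mod 7 = 3^2 - 5 - 6 = 5
y3 = s (x1 - x3) - y1 mod 7 = 3 * (5 - 5) - 4 = 3

P + Q = (5, 3)


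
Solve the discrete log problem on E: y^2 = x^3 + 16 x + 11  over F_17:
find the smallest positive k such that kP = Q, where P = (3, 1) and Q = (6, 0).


Enumerate multiples of P until we hit Q = (6, 0):
  1P = (3, 1)
  2P = (10, 10)
  3P = (6, 0)
Match found at i = 3.

k = 3


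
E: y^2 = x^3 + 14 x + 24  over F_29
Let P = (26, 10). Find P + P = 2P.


Doubling: s = (3 x1^2 + a) / (2 y1)
s = (3*26^2 + 14) / (2*10) mod 29 = 18
x3 = s^2 - 2 x1 mod 29 = 18^2 - 2*26 = 11
y3 = s (x1 - x3) - y1 mod 29 = 18 * (26 - 11) - 10 = 28

2P = (11, 28)


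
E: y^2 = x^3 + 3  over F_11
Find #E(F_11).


For each x in F_11, count y with y^2 = x^3 + 0 x + 3 mod 11:
  x = 0: RHS = 3, y in [5, 6]  -> 2 point(s)
  x = 1: RHS = 4, y in [2, 9]  -> 2 point(s)
  x = 2: RHS = 0, y in [0]  -> 1 point(s)
  x = 4: RHS = 1, y in [1, 10]  -> 2 point(s)
  x = 7: RHS = 5, y in [4, 7]  -> 2 point(s)
  x = 8: RHS = 9, y in [3, 8]  -> 2 point(s)
Affine points: 11. Add the point at infinity: total = 12.

#E(F_11) = 12


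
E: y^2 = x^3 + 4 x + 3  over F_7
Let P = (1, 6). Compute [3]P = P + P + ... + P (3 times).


k = 3 = 11_2 (binary, LSB first: 11)
Double-and-add from P = (1, 6):
  bit 0 = 1: acc = O + (1, 6) = (1, 6)
  bit 1 = 1: acc = (1, 6) + (5, 1) = (3, 0)

3P = (3, 0)


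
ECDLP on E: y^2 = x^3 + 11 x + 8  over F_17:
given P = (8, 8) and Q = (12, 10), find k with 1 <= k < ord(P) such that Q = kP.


Enumerate multiples of P until we hit Q = (12, 10):
  1P = (8, 8)
  2P = (2, 15)
  3P = (6, 1)
  4P = (11, 7)
  5P = (0, 12)
  6P = (5, 16)
  7P = (13, 11)
  8P = (12, 10)
Match found at i = 8.

k = 8


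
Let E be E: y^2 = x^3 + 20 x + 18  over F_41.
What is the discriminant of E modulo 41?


4 a^3 + 27 b^2 = 4*20^3 + 27*18^2 = 32000 + 8748 = 40748
Delta = -16 * (40748) = -651968
Delta mod 41 = 14

Delta = 14 (mod 41)


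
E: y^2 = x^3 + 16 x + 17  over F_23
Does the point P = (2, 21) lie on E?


Check whether y^2 = x^3 + 16 x + 17 (mod 23) for (x, y) = (2, 21).
LHS: y^2 = 21^2 mod 23 = 4
RHS: x^3 + 16 x + 17 = 2^3 + 16*2 + 17 mod 23 = 11
LHS != RHS

No, not on the curve


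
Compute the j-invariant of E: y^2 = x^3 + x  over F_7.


Delta = -16(4 a^3 + 27 b^2) mod 7 = 6
-1728 * (4 a)^3 = -1728 * (4*1)^3 mod 7 = 1
j = 1 * 6^(-1) mod 7 = 6

j = 6 (mod 7)


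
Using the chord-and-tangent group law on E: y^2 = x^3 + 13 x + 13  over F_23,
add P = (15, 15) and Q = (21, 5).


P != Q, so use the chord formula.
s = (y2 - y1) / (x2 - x1) = (13) / (6) mod 23 = 6
x3 = s^2 - x1 - x2 mod 23 = 6^2 - 15 - 21 = 0
y3 = s (x1 - x3) - y1 mod 23 = 6 * (15 - 0) - 15 = 6

P + Q = (0, 6)


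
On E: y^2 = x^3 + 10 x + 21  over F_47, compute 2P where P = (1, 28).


Doubling: s = (3 x1^2 + a) / (2 y1)
s = (3*1^2 + 10) / (2*28) mod 47 = 38
x3 = s^2 - 2 x1 mod 47 = 38^2 - 2*1 = 32
y3 = s (x1 - x3) - y1 mod 47 = 38 * (1 - 32) - 28 = 16

2P = (32, 16)


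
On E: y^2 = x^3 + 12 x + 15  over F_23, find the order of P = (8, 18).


Compute successive multiples of P until we hit O:
  1P = (8, 18)
  2P = (11, 11)
  3P = (12, 22)
  4P = (4, 9)
  5P = (6, 21)
  6P = (17, 7)
  7P = (10, 10)
  8P = (21, 11)
  ... (continuing to 33P)
  33P = O

ord(P) = 33


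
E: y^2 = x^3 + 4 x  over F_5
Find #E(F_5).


For each x in F_5, count y with y^2 = x^3 + 4 x + 0 mod 5:
  x = 0: RHS = 0, y in [0]  -> 1 point(s)
  x = 1: RHS = 0, y in [0]  -> 1 point(s)
  x = 2: RHS = 1, y in [1, 4]  -> 2 point(s)
  x = 3: RHS = 4, y in [2, 3]  -> 2 point(s)
  x = 4: RHS = 0, y in [0]  -> 1 point(s)
Affine points: 7. Add the point at infinity: total = 8.

#E(F_5) = 8


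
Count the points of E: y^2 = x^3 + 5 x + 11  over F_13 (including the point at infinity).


For each x in F_13, count y with y^2 = x^3 + 5 x + 11 mod 13:
  x = 1: RHS = 4, y in [2, 11]  -> 2 point(s)
  x = 2: RHS = 3, y in [4, 9]  -> 2 point(s)
  x = 3: RHS = 1, y in [1, 12]  -> 2 point(s)
  x = 4: RHS = 4, y in [2, 11]  -> 2 point(s)
  x = 6: RHS = 10, y in [6, 7]  -> 2 point(s)
  x = 7: RHS = 12, y in [5, 8]  -> 2 point(s)
  x = 8: RHS = 4, y in [2, 11]  -> 2 point(s)
Affine points: 14. Add the point at infinity: total = 15.

#E(F_13) = 15


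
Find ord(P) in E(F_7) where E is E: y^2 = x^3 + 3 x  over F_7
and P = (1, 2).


Compute successive multiples of P until we hit O:
  1P = (1, 2)
  2P = (2, 0)
  3P = (1, 5)
  4P = O

ord(P) = 4


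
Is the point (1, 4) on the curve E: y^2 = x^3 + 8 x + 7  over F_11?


Check whether y^2 = x^3 + 8 x + 7 (mod 11) for (x, y) = (1, 4).
LHS: y^2 = 4^2 mod 11 = 5
RHS: x^3 + 8 x + 7 = 1^3 + 8*1 + 7 mod 11 = 5
LHS = RHS

Yes, on the curve


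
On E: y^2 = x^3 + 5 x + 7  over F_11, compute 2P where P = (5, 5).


Doubling: s = (3 x1^2 + a) / (2 y1)
s = (3*5^2 + 5) / (2*5) mod 11 = 8
x3 = s^2 - 2 x1 mod 11 = 8^2 - 2*5 = 10
y3 = s (x1 - x3) - y1 mod 11 = 8 * (5 - 10) - 5 = 10

2P = (10, 10)


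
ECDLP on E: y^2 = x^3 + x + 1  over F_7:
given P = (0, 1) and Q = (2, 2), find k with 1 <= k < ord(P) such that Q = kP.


Enumerate multiples of P until we hit Q = (2, 2):
  1P = (0, 1)
  2P = (2, 5)
  3P = (2, 2)
Match found at i = 3.

k = 3


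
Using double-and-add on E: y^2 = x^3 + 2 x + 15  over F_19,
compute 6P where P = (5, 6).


k = 6 = 110_2 (binary, LSB first: 011)
Double-and-add from P = (5, 6):
  bit 0 = 0: acc unchanged = O
  bit 1 = 1: acc = O + (16, 1) = (16, 1)
  bit 2 = 1: acc = (16, 1) + (12, 0) = (16, 18)

6P = (16, 18)


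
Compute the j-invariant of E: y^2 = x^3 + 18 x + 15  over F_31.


Delta = -16(4 a^3 + 27 b^2) mod 31 = 8
-1728 * (4 a)^3 = -1728 * (4*18)^3 mod 31 = 2
j = 2 * 8^(-1) mod 31 = 8

j = 8 (mod 31)


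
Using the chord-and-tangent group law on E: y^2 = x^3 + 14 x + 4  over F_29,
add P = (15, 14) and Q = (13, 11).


P != Q, so use the chord formula.
s = (y2 - y1) / (x2 - x1) = (26) / (27) mod 29 = 16
x3 = s^2 - x1 - x2 mod 29 = 16^2 - 15 - 13 = 25
y3 = s (x1 - x3) - y1 mod 29 = 16 * (15 - 25) - 14 = 0

P + Q = (25, 0)


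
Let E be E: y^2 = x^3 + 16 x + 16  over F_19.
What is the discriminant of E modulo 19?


4 a^3 + 27 b^2 = 4*16^3 + 27*16^2 = 16384 + 6912 = 23296
Delta = -16 * (23296) = -372736
Delta mod 19 = 6

Delta = 6 (mod 19)


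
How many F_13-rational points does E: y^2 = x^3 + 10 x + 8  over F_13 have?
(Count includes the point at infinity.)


For each x in F_13, count y with y^2 = x^3 + 10 x + 8 mod 13:
  x = 2: RHS = 10, y in [6, 7]  -> 2 point(s)
  x = 3: RHS = 0, y in [0]  -> 1 point(s)
  x = 5: RHS = 1, y in [1, 12]  -> 2 point(s)
  x = 10: RHS = 3, y in [4, 9]  -> 2 point(s)
  x = 12: RHS = 10, y in [6, 7]  -> 2 point(s)
Affine points: 9. Add the point at infinity: total = 10.

#E(F_13) = 10


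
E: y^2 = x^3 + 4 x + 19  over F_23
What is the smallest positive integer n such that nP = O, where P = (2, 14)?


Compute successive multiples of P until we hit O:
  1P = (2, 14)
  2P = (9, 5)
  3P = (16, 4)
  4P = (21, 16)
  5P = (6, 11)
  6P = (17, 3)
  7P = (12, 1)
  8P = (10, 1)
  ... (continuing to 33P)
  33P = O

ord(P) = 33


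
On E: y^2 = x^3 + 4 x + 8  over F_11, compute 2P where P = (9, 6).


Doubling: s = (3 x1^2 + a) / (2 y1)
s = (3*9^2 + 4) / (2*6) mod 11 = 5
x3 = s^2 - 2 x1 mod 11 = 5^2 - 2*9 = 7
y3 = s (x1 - x3) - y1 mod 11 = 5 * (9 - 7) - 6 = 4

2P = (7, 4)


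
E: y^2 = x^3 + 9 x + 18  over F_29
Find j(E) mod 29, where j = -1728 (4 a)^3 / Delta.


Delta = -16(4 a^3 + 27 b^2) mod 29 = 20
-1728 * (4 a)^3 = -1728 * (4*9)^3 mod 29 = 27
j = 27 * 20^(-1) mod 29 = 26

j = 26 (mod 29)


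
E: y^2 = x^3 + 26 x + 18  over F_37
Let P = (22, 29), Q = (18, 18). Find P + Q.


P != Q, so use the chord formula.
s = (y2 - y1) / (x2 - x1) = (26) / (33) mod 37 = 12
x3 = s^2 - x1 - x2 mod 37 = 12^2 - 22 - 18 = 30
y3 = s (x1 - x3) - y1 mod 37 = 12 * (22 - 30) - 29 = 23

P + Q = (30, 23)


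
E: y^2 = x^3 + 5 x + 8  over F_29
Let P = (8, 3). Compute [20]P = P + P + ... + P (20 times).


k = 20 = 10100_2 (binary, LSB first: 00101)
Double-and-add from P = (8, 3):
  bit 0 = 0: acc unchanged = O
  bit 1 = 0: acc unchanged = O
  bit 2 = 1: acc = O + (21, 6) = (21, 6)
  bit 3 = 0: acc unchanged = (21, 6)
  bit 4 = 1: acc = (21, 6) + (5, 19) = (4, 11)

20P = (4, 11)


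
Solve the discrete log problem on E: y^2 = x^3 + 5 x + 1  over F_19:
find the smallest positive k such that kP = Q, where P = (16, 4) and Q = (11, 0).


Enumerate multiples of P until we hit Q = (11, 0):
  1P = (16, 4)
  2P = (3, 10)
  3P = (1, 11)
  4P = (11, 0)
Match found at i = 4.

k = 4


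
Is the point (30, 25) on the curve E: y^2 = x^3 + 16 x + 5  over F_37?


Check whether y^2 = x^3 + 16 x + 5 (mod 37) for (x, y) = (30, 25).
LHS: y^2 = 25^2 mod 37 = 33
RHS: x^3 + 16 x + 5 = 30^3 + 16*30 + 5 mod 37 = 31
LHS != RHS

No, not on the curve


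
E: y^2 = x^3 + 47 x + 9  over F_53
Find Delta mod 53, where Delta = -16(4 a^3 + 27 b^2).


4 a^3 + 27 b^2 = 4*47^3 + 27*9^2 = 415292 + 2187 = 417479
Delta = -16 * (417479) = -6679664
Delta mod 53 = 32

Delta = 32 (mod 53)


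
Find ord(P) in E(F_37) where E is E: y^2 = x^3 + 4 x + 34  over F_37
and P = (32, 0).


Compute successive multiples of P until we hit O:
  1P = (32, 0)
  2P = O

ord(P) = 2


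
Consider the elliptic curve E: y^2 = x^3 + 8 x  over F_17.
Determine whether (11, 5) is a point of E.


Check whether y^2 = x^3 + 8 x + 0 (mod 17) for (x, y) = (11, 5).
LHS: y^2 = 5^2 mod 17 = 8
RHS: x^3 + 8 x + 0 = 11^3 + 8*11 + 0 mod 17 = 8
LHS = RHS

Yes, on the curve


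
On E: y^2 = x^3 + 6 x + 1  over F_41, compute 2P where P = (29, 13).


Doubling: s = (3 x1^2 + a) / (2 y1)
s = (3*29^2 + 6) / (2*13) mod 41 = 20
x3 = s^2 - 2 x1 mod 41 = 20^2 - 2*29 = 14
y3 = s (x1 - x3) - y1 mod 41 = 20 * (29 - 14) - 13 = 0

2P = (14, 0)


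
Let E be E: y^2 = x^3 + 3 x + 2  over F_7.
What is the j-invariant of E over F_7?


Delta = -16(4 a^3 + 27 b^2) mod 7 = 2
-1728 * (4 a)^3 = -1728 * (4*3)^3 mod 7 = 6
j = 6 * 2^(-1) mod 7 = 3

j = 3 (mod 7)


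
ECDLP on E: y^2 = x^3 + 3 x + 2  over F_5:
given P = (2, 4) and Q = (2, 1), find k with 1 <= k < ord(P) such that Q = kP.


Enumerate multiples of P until we hit Q = (2, 1):
  1P = (2, 4)
  2P = (1, 1)
  3P = (1, 4)
  4P = (2, 1)
Match found at i = 4.

k = 4


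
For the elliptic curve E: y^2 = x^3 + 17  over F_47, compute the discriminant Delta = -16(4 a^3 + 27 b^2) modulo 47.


4 a^3 + 27 b^2 = 4*0^3 + 27*17^2 = 0 + 7803 = 7803
Delta = -16 * (7803) = -124848
Delta mod 47 = 31

Delta = 31 (mod 47)


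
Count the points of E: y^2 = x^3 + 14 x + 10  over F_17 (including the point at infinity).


For each x in F_17, count y with y^2 = x^3 + 14 x + 10 mod 17:
  x = 1: RHS = 8, y in [5, 12]  -> 2 point(s)
  x = 5: RHS = 1, y in [1, 16]  -> 2 point(s)
  x = 6: RHS = 4, y in [2, 15]  -> 2 point(s)
  x = 7: RHS = 9, y in [3, 14]  -> 2 point(s)
  x = 9: RHS = 15, y in [7, 10]  -> 2 point(s)
  x = 11: RHS = 16, y in [4, 13]  -> 2 point(s)
  x = 12: RHS = 2, y in [6, 11]  -> 2 point(s)
  x = 13: RHS = 9, y in [3, 14]  -> 2 point(s)
  x = 14: RHS = 9, y in [3, 14]  -> 2 point(s)
  x = 15: RHS = 8, y in [5, 12]  -> 2 point(s)
Affine points: 20. Add the point at infinity: total = 21.

#E(F_17) = 21


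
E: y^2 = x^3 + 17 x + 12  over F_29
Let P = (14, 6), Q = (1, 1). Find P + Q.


P != Q, so use the chord formula.
s = (y2 - y1) / (x2 - x1) = (24) / (16) mod 29 = 16
x3 = s^2 - x1 - x2 mod 29 = 16^2 - 14 - 1 = 9
y3 = s (x1 - x3) - y1 mod 29 = 16 * (14 - 9) - 6 = 16

P + Q = (9, 16)


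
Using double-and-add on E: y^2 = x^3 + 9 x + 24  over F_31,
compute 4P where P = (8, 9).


k = 4 = 100_2 (binary, LSB first: 001)
Double-and-add from P = (8, 9):
  bit 0 = 0: acc unchanged = O
  bit 1 = 0: acc unchanged = O
  bit 2 = 1: acc = O + (22, 19) = (22, 19)

4P = (22, 19)


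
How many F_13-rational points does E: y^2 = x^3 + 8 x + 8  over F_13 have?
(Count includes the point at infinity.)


For each x in F_13, count y with y^2 = x^3 + 8 x + 8 mod 13:
  x = 1: RHS = 4, y in [2, 11]  -> 2 point(s)
  x = 4: RHS = 0, y in [0]  -> 1 point(s)
  x = 5: RHS = 4, y in [2, 11]  -> 2 point(s)
  x = 6: RHS = 12, y in [5, 8]  -> 2 point(s)
  x = 7: RHS = 4, y in [2, 11]  -> 2 point(s)
  x = 8: RHS = 12, y in [5, 8]  -> 2 point(s)
  x = 9: RHS = 3, y in [4, 9]  -> 2 point(s)
  x = 10: RHS = 9, y in [3, 10]  -> 2 point(s)
  x = 11: RHS = 10, y in [6, 7]  -> 2 point(s)
  x = 12: RHS = 12, y in [5, 8]  -> 2 point(s)
Affine points: 19. Add the point at infinity: total = 20.

#E(F_13) = 20


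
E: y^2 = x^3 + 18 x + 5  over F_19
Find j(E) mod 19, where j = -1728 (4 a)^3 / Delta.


Delta = -16(4 a^3 + 27 b^2) mod 19 = 18
-1728 * (4 a)^3 = -1728 * (4*18)^3 mod 19 = 12
j = 12 * 18^(-1) mod 19 = 7

j = 7 (mod 19)


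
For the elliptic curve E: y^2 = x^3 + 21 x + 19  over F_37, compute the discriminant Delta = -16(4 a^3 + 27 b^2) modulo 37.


4 a^3 + 27 b^2 = 4*21^3 + 27*19^2 = 37044 + 9747 = 46791
Delta = -16 * (46791) = -748656
Delta mod 37 = 2

Delta = 2 (mod 37)


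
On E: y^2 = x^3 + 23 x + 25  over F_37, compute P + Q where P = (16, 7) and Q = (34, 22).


P != Q, so use the chord formula.
s = (y2 - y1) / (x2 - x1) = (15) / (18) mod 37 = 7
x3 = s^2 - x1 - x2 mod 37 = 7^2 - 16 - 34 = 36
y3 = s (x1 - x3) - y1 mod 37 = 7 * (16 - 36) - 7 = 1

P + Q = (36, 1)


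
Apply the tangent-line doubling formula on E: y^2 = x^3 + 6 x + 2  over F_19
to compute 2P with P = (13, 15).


Doubling: s = (3 x1^2 + a) / (2 y1)
s = (3*13^2 + 6) / (2*15) mod 19 = 0
x3 = s^2 - 2 x1 mod 19 = 0^2 - 2*13 = 12
y3 = s (x1 - x3) - y1 mod 19 = 0 * (13 - 12) - 15 = 4

2P = (12, 4)


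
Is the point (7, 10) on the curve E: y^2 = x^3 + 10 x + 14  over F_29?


Check whether y^2 = x^3 + 10 x + 14 (mod 29) for (x, y) = (7, 10).
LHS: y^2 = 10^2 mod 29 = 13
RHS: x^3 + 10 x + 14 = 7^3 + 10*7 + 14 mod 29 = 21
LHS != RHS

No, not on the curve


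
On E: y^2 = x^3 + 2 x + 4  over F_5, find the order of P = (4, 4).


Compute successive multiples of P until we hit O:
  1P = (4, 4)
  2P = (2, 1)
  3P = (0, 2)
  4P = (0, 3)
  5P = (2, 4)
  6P = (4, 1)
  7P = O

ord(P) = 7


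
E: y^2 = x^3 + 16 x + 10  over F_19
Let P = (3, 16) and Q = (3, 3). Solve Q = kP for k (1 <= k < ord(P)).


Enumerate multiples of P until we hit Q = (3, 3):
  1P = (3, 16)
  2P = (10, 12)
  3P = (4, 9)
  4P = (4, 10)
  5P = (10, 7)
  6P = (3, 3)
Match found at i = 6.

k = 6


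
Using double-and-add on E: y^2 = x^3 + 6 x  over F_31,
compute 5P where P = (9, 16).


k = 5 = 101_2 (binary, LSB first: 101)
Double-and-add from P = (9, 16):
  bit 0 = 1: acc = O + (9, 16) = (9, 16)
  bit 1 = 0: acc unchanged = (9, 16)
  bit 2 = 1: acc = (9, 16) + (5, 0) = (2, 12)

5P = (2, 12)


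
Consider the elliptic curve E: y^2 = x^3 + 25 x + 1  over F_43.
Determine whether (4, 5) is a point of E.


Check whether y^2 = x^3 + 25 x + 1 (mod 43) for (x, y) = (4, 5).
LHS: y^2 = 5^2 mod 43 = 25
RHS: x^3 + 25 x + 1 = 4^3 + 25*4 + 1 mod 43 = 36
LHS != RHS

No, not on the curve


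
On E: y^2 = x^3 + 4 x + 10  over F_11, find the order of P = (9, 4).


Compute successive multiples of P until we hit O:
  1P = (9, 4)
  2P = (8, 9)
  3P = (8, 2)
  4P = (9, 7)
  5P = O

ord(P) = 5


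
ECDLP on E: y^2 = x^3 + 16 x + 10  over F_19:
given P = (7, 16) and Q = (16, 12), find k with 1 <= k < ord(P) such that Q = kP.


Enumerate multiples of P until we hit Q = (16, 12):
  1P = (7, 16)
  2P = (11, 4)
  3P = (10, 12)
  4P = (8, 17)
  5P = (5, 5)
  6P = (4, 10)
  7P = (12, 12)
  8P = (9, 16)
  9P = (3, 3)
  10P = (16, 7)
  11P = (16, 12)
Match found at i = 11.

k = 11


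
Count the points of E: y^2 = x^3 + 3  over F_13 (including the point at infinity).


For each x in F_13, count y with y^2 = x^3 + 0 x + 3 mod 13:
  x = 0: RHS = 3, y in [4, 9]  -> 2 point(s)
  x = 1: RHS = 4, y in [2, 11]  -> 2 point(s)
  x = 3: RHS = 4, y in [2, 11]  -> 2 point(s)
  x = 9: RHS = 4, y in [2, 11]  -> 2 point(s)
Affine points: 8. Add the point at infinity: total = 9.

#E(F_13) = 9


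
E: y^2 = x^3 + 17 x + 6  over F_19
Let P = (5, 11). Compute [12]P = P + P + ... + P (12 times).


k = 12 = 1100_2 (binary, LSB first: 0011)
Double-and-add from P = (5, 11):
  bit 0 = 0: acc unchanged = O
  bit 1 = 0: acc unchanged = O
  bit 2 = 1: acc = O + (4, 9) = (4, 9)
  bit 3 = 1: acc = (4, 9) + (18, 8) = (13, 12)

12P = (13, 12)


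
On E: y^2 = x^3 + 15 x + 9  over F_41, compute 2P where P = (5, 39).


Doubling: s = (3 x1^2 + a) / (2 y1)
s = (3*5^2 + 15) / (2*39) mod 41 = 39
x3 = s^2 - 2 x1 mod 41 = 39^2 - 2*5 = 35
y3 = s (x1 - x3) - y1 mod 41 = 39 * (5 - 35) - 39 = 21

2P = (35, 21)


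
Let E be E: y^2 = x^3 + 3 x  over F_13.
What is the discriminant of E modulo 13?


4 a^3 + 27 b^2 = 4*3^3 + 27*0^2 = 108 + 0 = 108
Delta = -16 * (108) = -1728
Delta mod 13 = 1

Delta = 1 (mod 13)


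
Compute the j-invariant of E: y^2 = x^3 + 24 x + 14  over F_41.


Delta = -16(4 a^3 + 27 b^2) mod 41 = 37
-1728 * (4 a)^3 = -1728 * (4*24)^3 mod 41 = 18
j = 18 * 37^(-1) mod 41 = 16

j = 16 (mod 41)


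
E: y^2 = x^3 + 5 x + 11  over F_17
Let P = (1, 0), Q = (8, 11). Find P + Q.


P != Q, so use the chord formula.
s = (y2 - y1) / (x2 - x1) = (11) / (7) mod 17 = 4
x3 = s^2 - x1 - x2 mod 17 = 4^2 - 1 - 8 = 7
y3 = s (x1 - x3) - y1 mod 17 = 4 * (1 - 7) - 0 = 10

P + Q = (7, 10)


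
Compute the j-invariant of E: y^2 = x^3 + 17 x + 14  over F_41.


Delta = -16(4 a^3 + 27 b^2) mod 41 = 31
-1728 * (4 a)^3 = -1728 * (4*17)^3 mod 41 = 23
j = 23 * 31^(-1) mod 41 = 10

j = 10 (mod 41)


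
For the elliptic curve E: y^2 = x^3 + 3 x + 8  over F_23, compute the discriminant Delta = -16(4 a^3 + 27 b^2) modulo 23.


4 a^3 + 27 b^2 = 4*3^3 + 27*8^2 = 108 + 1728 = 1836
Delta = -16 * (1836) = -29376
Delta mod 23 = 18

Delta = 18 (mod 23)


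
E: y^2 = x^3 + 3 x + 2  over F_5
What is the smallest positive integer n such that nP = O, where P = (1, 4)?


Compute successive multiples of P until we hit O:
  1P = (1, 4)
  2P = (2, 4)
  3P = (2, 1)
  4P = (1, 1)
  5P = O

ord(P) = 5


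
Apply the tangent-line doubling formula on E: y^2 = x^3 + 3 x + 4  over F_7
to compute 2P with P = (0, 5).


Doubling: s = (3 x1^2 + a) / (2 y1)
s = (3*0^2 + 3) / (2*5) mod 7 = 1
x3 = s^2 - 2 x1 mod 7 = 1^2 - 2*0 = 1
y3 = s (x1 - x3) - y1 mod 7 = 1 * (0 - 1) - 5 = 1

2P = (1, 1)


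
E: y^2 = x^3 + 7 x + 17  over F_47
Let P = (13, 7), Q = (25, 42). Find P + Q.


P != Q, so use the chord formula.
s = (y2 - y1) / (x2 - x1) = (35) / (12) mod 47 = 46
x3 = s^2 - x1 - x2 mod 47 = 46^2 - 13 - 25 = 10
y3 = s (x1 - x3) - y1 mod 47 = 46 * (13 - 10) - 7 = 37

P + Q = (10, 37)


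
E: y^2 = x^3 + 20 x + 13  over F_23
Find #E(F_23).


For each x in F_23, count y with y^2 = x^3 + 20 x + 13 mod 23:
  x = 0: RHS = 13, y in [6, 17]  -> 2 point(s)
  x = 3: RHS = 8, y in [10, 13]  -> 2 point(s)
  x = 5: RHS = 8, y in [10, 13]  -> 2 point(s)
  x = 6: RHS = 4, y in [2, 21]  -> 2 point(s)
  x = 7: RHS = 13, y in [6, 17]  -> 2 point(s)
  x = 8: RHS = 18, y in [8, 15]  -> 2 point(s)
  x = 9: RHS = 2, y in [5, 18]  -> 2 point(s)
  x = 11: RHS = 0, y in [0]  -> 1 point(s)
  x = 12: RHS = 3, y in [7, 16]  -> 2 point(s)
  x = 13: RHS = 9, y in [3, 20]  -> 2 point(s)
  x = 14: RHS = 1, y in [1, 22]  -> 2 point(s)
  x = 15: RHS = 8, y in [10, 13]  -> 2 point(s)
  x = 16: RHS = 13, y in [6, 17]  -> 2 point(s)
  x = 18: RHS = 18, y in [8, 15]  -> 2 point(s)
  x = 20: RHS = 18, y in [8, 15]  -> 2 point(s)
Affine points: 29. Add the point at infinity: total = 30.

#E(F_23) = 30


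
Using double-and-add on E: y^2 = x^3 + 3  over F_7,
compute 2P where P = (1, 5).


k = 2 = 10_2 (binary, LSB first: 01)
Double-and-add from P = (1, 5):
  bit 0 = 0: acc unchanged = O
  bit 1 = 1: acc = O + (6, 4) = (6, 4)

2P = (6, 4)


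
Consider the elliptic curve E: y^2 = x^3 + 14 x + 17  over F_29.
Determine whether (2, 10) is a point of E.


Check whether y^2 = x^3 + 14 x + 17 (mod 29) for (x, y) = (2, 10).
LHS: y^2 = 10^2 mod 29 = 13
RHS: x^3 + 14 x + 17 = 2^3 + 14*2 + 17 mod 29 = 24
LHS != RHS

No, not on the curve


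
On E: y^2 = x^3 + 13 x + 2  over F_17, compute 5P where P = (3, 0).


k = 5 = 101_2 (binary, LSB first: 101)
Double-and-add from P = (3, 0):
  bit 0 = 1: acc = O + (3, 0) = (3, 0)
  bit 1 = 0: acc unchanged = (3, 0)
  bit 2 = 1: acc = (3, 0) + O = (3, 0)

5P = (3, 0)


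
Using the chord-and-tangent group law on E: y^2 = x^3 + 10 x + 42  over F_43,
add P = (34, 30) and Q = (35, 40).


P != Q, so use the chord formula.
s = (y2 - y1) / (x2 - x1) = (10) / (1) mod 43 = 10
x3 = s^2 - x1 - x2 mod 43 = 10^2 - 34 - 35 = 31
y3 = s (x1 - x3) - y1 mod 43 = 10 * (34 - 31) - 30 = 0

P + Q = (31, 0)


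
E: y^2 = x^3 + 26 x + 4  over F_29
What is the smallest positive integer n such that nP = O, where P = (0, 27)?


Compute successive multiples of P until we hit O:
  1P = (0, 27)
  2P = (6, 12)
  3P = (22, 28)
  4P = (23, 26)
  5P = (2, 21)
  6P = (7, 23)
  7P = (17, 20)
  8P = (21, 26)
  ... (continuing to 31P)
  31P = O

ord(P) = 31


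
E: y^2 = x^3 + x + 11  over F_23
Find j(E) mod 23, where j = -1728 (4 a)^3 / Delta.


Delta = -16(4 a^3 + 27 b^2) mod 23 = 12
-1728 * (4 a)^3 = -1728 * (4*1)^3 mod 23 = 15
j = 15 * 12^(-1) mod 23 = 7

j = 7 (mod 23)


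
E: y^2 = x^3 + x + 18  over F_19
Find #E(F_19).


For each x in F_19, count y with y^2 = x^3 + 1 x + 18 mod 19:
  x = 1: RHS = 1, y in [1, 18]  -> 2 point(s)
  x = 2: RHS = 9, y in [3, 16]  -> 2 point(s)
  x = 7: RHS = 7, y in [8, 11]  -> 2 point(s)
  x = 8: RHS = 6, y in [5, 14]  -> 2 point(s)
  x = 11: RHS = 11, y in [7, 12]  -> 2 point(s)
  x = 13: RHS = 5, y in [9, 10]  -> 2 point(s)
  x = 15: RHS = 7, y in [8, 11]  -> 2 point(s)
  x = 16: RHS = 7, y in [8, 11]  -> 2 point(s)
  x = 18: RHS = 16, y in [4, 15]  -> 2 point(s)
Affine points: 18. Add the point at infinity: total = 19.

#E(F_19) = 19


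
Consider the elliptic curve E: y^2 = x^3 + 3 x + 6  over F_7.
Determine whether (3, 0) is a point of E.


Check whether y^2 = x^3 + 3 x + 6 (mod 7) for (x, y) = (3, 0).
LHS: y^2 = 0^2 mod 7 = 0
RHS: x^3 + 3 x + 6 = 3^3 + 3*3 + 6 mod 7 = 0
LHS = RHS

Yes, on the curve


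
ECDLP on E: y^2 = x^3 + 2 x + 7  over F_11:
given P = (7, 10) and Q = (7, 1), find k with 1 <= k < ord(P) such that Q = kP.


Enumerate multiples of P until we hit Q = (7, 1):
  1P = (7, 10)
  2P = (6, 9)
  3P = (10, 9)
  4P = (10, 2)
  5P = (6, 2)
  6P = (7, 1)
Match found at i = 6.

k = 6


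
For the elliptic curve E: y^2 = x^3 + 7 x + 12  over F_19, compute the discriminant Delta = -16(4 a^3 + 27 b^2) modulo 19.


4 a^3 + 27 b^2 = 4*7^3 + 27*12^2 = 1372 + 3888 = 5260
Delta = -16 * (5260) = -84160
Delta mod 19 = 10

Delta = 10 (mod 19)


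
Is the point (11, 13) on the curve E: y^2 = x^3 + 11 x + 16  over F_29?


Check whether y^2 = x^3 + 11 x + 16 (mod 29) for (x, y) = (11, 13).
LHS: y^2 = 13^2 mod 29 = 24
RHS: x^3 + 11 x + 16 = 11^3 + 11*11 + 16 mod 29 = 18
LHS != RHS

No, not on the curve


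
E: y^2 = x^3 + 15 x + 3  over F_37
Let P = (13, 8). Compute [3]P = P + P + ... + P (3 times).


k = 3 = 11_2 (binary, LSB first: 11)
Double-and-add from P = (13, 8):
  bit 0 = 1: acc = O + (13, 8) = (13, 8)
  bit 1 = 1: acc = (13, 8) + (18, 0) = (13, 29)

3P = (13, 29)


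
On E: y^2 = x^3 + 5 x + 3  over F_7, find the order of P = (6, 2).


Compute successive multiples of P until we hit O:
  1P = (6, 2)
  2P = (6, 5)
  3P = O

ord(P) = 3


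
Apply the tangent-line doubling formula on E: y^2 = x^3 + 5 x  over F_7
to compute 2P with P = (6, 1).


Doubling: s = (3 x1^2 + a) / (2 y1)
s = (3*6^2 + 5) / (2*1) mod 7 = 4
x3 = s^2 - 2 x1 mod 7 = 4^2 - 2*6 = 4
y3 = s (x1 - x3) - y1 mod 7 = 4 * (6 - 4) - 1 = 0

2P = (4, 0)


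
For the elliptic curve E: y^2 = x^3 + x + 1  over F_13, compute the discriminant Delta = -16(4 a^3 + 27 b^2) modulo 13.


4 a^3 + 27 b^2 = 4*1^3 + 27*1^2 = 4 + 27 = 31
Delta = -16 * (31) = -496
Delta mod 13 = 11

Delta = 11 (mod 13)


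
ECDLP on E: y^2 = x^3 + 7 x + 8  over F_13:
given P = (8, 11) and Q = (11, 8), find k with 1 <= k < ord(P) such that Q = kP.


Enumerate multiples of P until we hit Q = (11, 8):
  1P = (8, 11)
  2P = (11, 5)
  3P = (11, 8)
Match found at i = 3.

k = 3


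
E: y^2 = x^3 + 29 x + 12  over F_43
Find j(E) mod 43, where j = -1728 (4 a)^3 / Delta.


Delta = -16(4 a^3 + 27 b^2) mod 43 = 17
-1728 * (4 a)^3 = -1728 * (4*29)^3 mod 43 = 32
j = 32 * 17^(-1) mod 43 = 12

j = 12 (mod 43)


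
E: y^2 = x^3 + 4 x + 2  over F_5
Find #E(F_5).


For each x in F_5, count y with y^2 = x^3 + 4 x + 2 mod 5:
  x = 3: RHS = 1, y in [1, 4]  -> 2 point(s)
Affine points: 2. Add the point at infinity: total = 3.

#E(F_5) = 3


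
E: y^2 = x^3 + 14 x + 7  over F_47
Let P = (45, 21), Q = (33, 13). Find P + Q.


P != Q, so use the chord formula.
s = (y2 - y1) / (x2 - x1) = (39) / (35) mod 47 = 32
x3 = s^2 - x1 - x2 mod 47 = 32^2 - 45 - 33 = 6
y3 = s (x1 - x3) - y1 mod 47 = 32 * (45 - 6) - 21 = 5

P + Q = (6, 5)


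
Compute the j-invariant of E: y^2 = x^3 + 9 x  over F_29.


Delta = -16(4 a^3 + 27 b^2) mod 29 = 5
-1728 * (4 a)^3 = -1728 * (4*9)^3 mod 29 = 27
j = 27 * 5^(-1) mod 29 = 17

j = 17 (mod 29)


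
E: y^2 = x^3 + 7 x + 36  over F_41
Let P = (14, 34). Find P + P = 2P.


Doubling: s = (3 x1^2 + a) / (2 y1)
s = (3*14^2 + 7) / (2*34) mod 41 = 19
x3 = s^2 - 2 x1 mod 41 = 19^2 - 2*14 = 5
y3 = s (x1 - x3) - y1 mod 41 = 19 * (14 - 5) - 34 = 14

2P = (5, 14)


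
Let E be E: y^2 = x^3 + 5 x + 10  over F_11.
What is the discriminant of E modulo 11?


4 a^3 + 27 b^2 = 4*5^3 + 27*10^2 = 500 + 2700 = 3200
Delta = -16 * (3200) = -51200
Delta mod 11 = 5

Delta = 5 (mod 11)


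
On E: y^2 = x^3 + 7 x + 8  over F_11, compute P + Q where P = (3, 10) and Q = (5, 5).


P != Q, so use the chord formula.
s = (y2 - y1) / (x2 - x1) = (6) / (2) mod 11 = 3
x3 = s^2 - x1 - x2 mod 11 = 3^2 - 3 - 5 = 1
y3 = s (x1 - x3) - y1 mod 11 = 3 * (3 - 1) - 10 = 7

P + Q = (1, 7)


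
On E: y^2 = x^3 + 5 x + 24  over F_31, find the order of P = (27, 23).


Compute successive multiples of P until we hit O:
  1P = (27, 23)
  2P = (22, 5)
  3P = (21, 11)
  4P = (18, 26)
  5P = (24, 7)
  6P = (5, 22)
  7P = (17, 0)
  8P = (5, 9)
  ... (continuing to 14P)
  14P = O

ord(P) = 14


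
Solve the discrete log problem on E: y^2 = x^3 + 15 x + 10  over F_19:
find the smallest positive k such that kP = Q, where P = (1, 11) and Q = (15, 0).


Enumerate multiples of P until we hit Q = (15, 0):
  1P = (1, 11)
  2P = (15, 0)
Match found at i = 2.

k = 2


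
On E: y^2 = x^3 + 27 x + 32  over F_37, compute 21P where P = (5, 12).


k = 21 = 10101_2 (binary, LSB first: 10101)
Double-and-add from P = (5, 12):
  bit 0 = 1: acc = O + (5, 12) = (5, 12)
  bit 1 = 0: acc unchanged = (5, 12)
  bit 2 = 1: acc = (5, 12) + (35, 9) = (7, 3)
  bit 3 = 0: acc unchanged = (7, 3)
  bit 4 = 1: acc = (7, 3) + (24, 0) = (10, 28)

21P = (10, 28)


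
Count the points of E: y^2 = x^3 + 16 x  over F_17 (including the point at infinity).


For each x in F_17, count y with y^2 = x^3 + 16 x + 0 mod 17:
  x = 0: RHS = 0, y in [0]  -> 1 point(s)
  x = 1: RHS = 0, y in [0]  -> 1 point(s)
  x = 4: RHS = 9, y in [3, 14]  -> 2 point(s)
  x = 5: RHS = 1, y in [1, 16]  -> 2 point(s)
  x = 7: RHS = 13, y in [8, 9]  -> 2 point(s)
  x = 10: RHS = 4, y in [2, 15]  -> 2 point(s)
  x = 12: RHS = 16, y in [4, 13]  -> 2 point(s)
  x = 13: RHS = 8, y in [5, 12]  -> 2 point(s)
  x = 16: RHS = 0, y in [0]  -> 1 point(s)
Affine points: 15. Add the point at infinity: total = 16.

#E(F_17) = 16


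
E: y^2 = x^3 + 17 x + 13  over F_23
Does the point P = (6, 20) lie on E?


Check whether y^2 = x^3 + 17 x + 13 (mod 23) for (x, y) = (6, 20).
LHS: y^2 = 20^2 mod 23 = 9
RHS: x^3 + 17 x + 13 = 6^3 + 17*6 + 13 mod 23 = 9
LHS = RHS

Yes, on the curve
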